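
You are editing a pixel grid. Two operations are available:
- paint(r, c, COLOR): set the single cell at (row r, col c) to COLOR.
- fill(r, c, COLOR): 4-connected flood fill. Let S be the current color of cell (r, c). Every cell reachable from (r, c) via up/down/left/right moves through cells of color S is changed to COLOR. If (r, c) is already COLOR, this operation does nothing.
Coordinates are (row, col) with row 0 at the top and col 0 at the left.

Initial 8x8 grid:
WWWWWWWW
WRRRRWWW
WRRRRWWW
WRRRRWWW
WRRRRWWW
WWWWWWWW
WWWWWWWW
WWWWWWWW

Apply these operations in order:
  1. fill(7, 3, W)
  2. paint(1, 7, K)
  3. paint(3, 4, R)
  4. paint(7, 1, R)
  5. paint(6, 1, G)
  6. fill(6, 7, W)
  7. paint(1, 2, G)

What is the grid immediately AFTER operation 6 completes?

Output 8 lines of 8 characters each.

After op 1 fill(7,3,W) [0 cells changed]:
WWWWWWWW
WRRRRWWW
WRRRRWWW
WRRRRWWW
WRRRRWWW
WWWWWWWW
WWWWWWWW
WWWWWWWW
After op 2 paint(1,7,K):
WWWWWWWW
WRRRRWWK
WRRRRWWW
WRRRRWWW
WRRRRWWW
WWWWWWWW
WWWWWWWW
WWWWWWWW
After op 3 paint(3,4,R):
WWWWWWWW
WRRRRWWK
WRRRRWWW
WRRRRWWW
WRRRRWWW
WWWWWWWW
WWWWWWWW
WWWWWWWW
After op 4 paint(7,1,R):
WWWWWWWW
WRRRRWWK
WRRRRWWW
WRRRRWWW
WRRRRWWW
WWWWWWWW
WWWWWWWW
WRWWWWWW
After op 5 paint(6,1,G):
WWWWWWWW
WRRRRWWK
WRRRRWWW
WRRRRWWW
WRRRRWWW
WWWWWWWW
WGWWWWWW
WRWWWWWW
After op 6 fill(6,7,W) [0 cells changed]:
WWWWWWWW
WRRRRWWK
WRRRRWWW
WRRRRWWW
WRRRRWWW
WWWWWWWW
WGWWWWWW
WRWWWWWW

Answer: WWWWWWWW
WRRRRWWK
WRRRRWWW
WRRRRWWW
WRRRRWWW
WWWWWWWW
WGWWWWWW
WRWWWWWW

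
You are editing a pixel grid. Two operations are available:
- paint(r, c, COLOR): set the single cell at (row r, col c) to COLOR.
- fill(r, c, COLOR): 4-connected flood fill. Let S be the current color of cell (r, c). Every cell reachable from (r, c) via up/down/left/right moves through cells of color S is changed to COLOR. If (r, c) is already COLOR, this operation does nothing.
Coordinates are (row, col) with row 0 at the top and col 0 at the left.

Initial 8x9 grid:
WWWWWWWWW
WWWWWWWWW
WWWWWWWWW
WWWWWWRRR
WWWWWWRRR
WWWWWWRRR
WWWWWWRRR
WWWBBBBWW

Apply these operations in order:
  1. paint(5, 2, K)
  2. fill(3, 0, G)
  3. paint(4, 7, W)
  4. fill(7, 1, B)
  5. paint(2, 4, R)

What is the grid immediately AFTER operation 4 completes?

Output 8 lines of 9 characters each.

After op 1 paint(5,2,K):
WWWWWWWWW
WWWWWWWWW
WWWWWWWWW
WWWWWWRRR
WWWWWWRRR
WWKWWWRRR
WWWWWWRRR
WWWBBBBWW
After op 2 fill(3,0,G) [53 cells changed]:
GGGGGGGGG
GGGGGGGGG
GGGGGGGGG
GGGGGGRRR
GGGGGGRRR
GGKGGGRRR
GGGGGGRRR
GGGBBBBWW
After op 3 paint(4,7,W):
GGGGGGGGG
GGGGGGGGG
GGGGGGGGG
GGGGGGRRR
GGGGGGRWR
GGKGGGRRR
GGGGGGRRR
GGGBBBBWW
After op 4 fill(7,1,B) [53 cells changed]:
BBBBBBBBB
BBBBBBBBB
BBBBBBBBB
BBBBBBRRR
BBBBBBRWR
BBKBBBRRR
BBBBBBRRR
BBBBBBBWW

Answer: BBBBBBBBB
BBBBBBBBB
BBBBBBBBB
BBBBBBRRR
BBBBBBRWR
BBKBBBRRR
BBBBBBRRR
BBBBBBBWW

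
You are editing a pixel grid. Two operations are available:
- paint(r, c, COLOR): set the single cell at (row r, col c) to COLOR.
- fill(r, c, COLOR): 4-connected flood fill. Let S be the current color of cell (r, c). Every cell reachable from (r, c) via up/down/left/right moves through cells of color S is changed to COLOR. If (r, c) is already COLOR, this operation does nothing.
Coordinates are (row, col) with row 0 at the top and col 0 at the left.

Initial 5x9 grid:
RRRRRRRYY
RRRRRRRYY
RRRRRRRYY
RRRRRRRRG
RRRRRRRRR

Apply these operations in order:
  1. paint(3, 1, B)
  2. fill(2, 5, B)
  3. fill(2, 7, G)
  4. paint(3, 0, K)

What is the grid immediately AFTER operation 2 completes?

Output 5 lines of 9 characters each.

After op 1 paint(3,1,B):
RRRRRRRYY
RRRRRRRYY
RRRRRRRYY
RBRRRRRRG
RRRRRRRRR
After op 2 fill(2,5,B) [37 cells changed]:
BBBBBBBYY
BBBBBBBYY
BBBBBBBYY
BBBBBBBBG
BBBBBBBBB

Answer: BBBBBBBYY
BBBBBBBYY
BBBBBBBYY
BBBBBBBBG
BBBBBBBBB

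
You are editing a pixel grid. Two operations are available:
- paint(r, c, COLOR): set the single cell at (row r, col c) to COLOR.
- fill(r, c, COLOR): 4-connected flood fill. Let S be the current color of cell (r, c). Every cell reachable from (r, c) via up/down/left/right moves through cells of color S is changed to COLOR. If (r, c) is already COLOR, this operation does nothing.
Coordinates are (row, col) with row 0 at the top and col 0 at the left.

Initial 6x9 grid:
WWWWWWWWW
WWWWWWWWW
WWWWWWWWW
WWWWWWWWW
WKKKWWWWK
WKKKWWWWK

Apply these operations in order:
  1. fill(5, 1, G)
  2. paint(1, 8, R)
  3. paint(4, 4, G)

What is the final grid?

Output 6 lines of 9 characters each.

Answer: WWWWWWWWW
WWWWWWWWR
WWWWWWWWW
WWWWWWWWW
WGGGGWWWK
WGGGWWWWK

Derivation:
After op 1 fill(5,1,G) [6 cells changed]:
WWWWWWWWW
WWWWWWWWW
WWWWWWWWW
WWWWWWWWW
WGGGWWWWK
WGGGWWWWK
After op 2 paint(1,8,R):
WWWWWWWWW
WWWWWWWWR
WWWWWWWWW
WWWWWWWWW
WGGGWWWWK
WGGGWWWWK
After op 3 paint(4,4,G):
WWWWWWWWW
WWWWWWWWR
WWWWWWWWW
WWWWWWWWW
WGGGGWWWK
WGGGWWWWK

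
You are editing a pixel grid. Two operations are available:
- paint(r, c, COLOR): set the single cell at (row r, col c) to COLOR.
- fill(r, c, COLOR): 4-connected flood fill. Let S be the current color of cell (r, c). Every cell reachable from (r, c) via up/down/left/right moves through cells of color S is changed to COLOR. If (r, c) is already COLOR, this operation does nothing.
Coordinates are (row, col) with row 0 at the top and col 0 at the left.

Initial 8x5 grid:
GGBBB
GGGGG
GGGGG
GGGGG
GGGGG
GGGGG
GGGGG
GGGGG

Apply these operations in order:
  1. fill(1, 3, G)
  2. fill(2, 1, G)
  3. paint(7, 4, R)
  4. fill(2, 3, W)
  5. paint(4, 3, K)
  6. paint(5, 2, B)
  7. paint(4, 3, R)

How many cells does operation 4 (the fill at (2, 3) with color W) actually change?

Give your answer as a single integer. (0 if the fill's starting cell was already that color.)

After op 1 fill(1,3,G) [0 cells changed]:
GGBBB
GGGGG
GGGGG
GGGGG
GGGGG
GGGGG
GGGGG
GGGGG
After op 2 fill(2,1,G) [0 cells changed]:
GGBBB
GGGGG
GGGGG
GGGGG
GGGGG
GGGGG
GGGGG
GGGGG
After op 3 paint(7,4,R):
GGBBB
GGGGG
GGGGG
GGGGG
GGGGG
GGGGG
GGGGG
GGGGR
After op 4 fill(2,3,W) [36 cells changed]:
WWBBB
WWWWW
WWWWW
WWWWW
WWWWW
WWWWW
WWWWW
WWWWR

Answer: 36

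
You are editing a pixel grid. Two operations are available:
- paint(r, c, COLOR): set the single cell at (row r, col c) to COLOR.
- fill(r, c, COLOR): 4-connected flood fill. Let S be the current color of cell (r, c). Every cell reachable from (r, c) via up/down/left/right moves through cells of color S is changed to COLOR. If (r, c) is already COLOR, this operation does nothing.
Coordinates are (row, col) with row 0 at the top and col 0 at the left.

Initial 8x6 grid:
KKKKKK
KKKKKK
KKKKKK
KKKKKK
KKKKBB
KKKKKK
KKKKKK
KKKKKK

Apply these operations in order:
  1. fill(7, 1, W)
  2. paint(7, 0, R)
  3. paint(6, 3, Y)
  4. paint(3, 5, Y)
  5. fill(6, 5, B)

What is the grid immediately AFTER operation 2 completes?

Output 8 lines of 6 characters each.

After op 1 fill(7,1,W) [46 cells changed]:
WWWWWW
WWWWWW
WWWWWW
WWWWWW
WWWWBB
WWWWWW
WWWWWW
WWWWWW
After op 2 paint(7,0,R):
WWWWWW
WWWWWW
WWWWWW
WWWWWW
WWWWBB
WWWWWW
WWWWWW
RWWWWW

Answer: WWWWWW
WWWWWW
WWWWWW
WWWWWW
WWWWBB
WWWWWW
WWWWWW
RWWWWW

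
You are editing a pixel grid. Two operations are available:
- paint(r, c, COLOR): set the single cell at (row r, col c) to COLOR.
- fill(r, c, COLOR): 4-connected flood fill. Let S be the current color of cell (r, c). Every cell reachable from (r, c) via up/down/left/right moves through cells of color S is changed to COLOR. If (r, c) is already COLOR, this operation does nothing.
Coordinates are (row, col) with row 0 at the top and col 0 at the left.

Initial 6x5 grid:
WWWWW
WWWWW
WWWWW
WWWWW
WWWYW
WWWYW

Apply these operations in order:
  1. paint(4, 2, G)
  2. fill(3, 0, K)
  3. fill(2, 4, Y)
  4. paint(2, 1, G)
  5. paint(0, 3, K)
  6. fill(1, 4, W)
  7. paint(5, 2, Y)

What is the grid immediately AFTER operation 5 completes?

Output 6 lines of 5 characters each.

Answer: YYYKY
YYYYY
YGYYY
YYYYY
YYGYY
YYYYY

Derivation:
After op 1 paint(4,2,G):
WWWWW
WWWWW
WWWWW
WWWWW
WWGYW
WWWYW
After op 2 fill(3,0,K) [27 cells changed]:
KKKKK
KKKKK
KKKKK
KKKKK
KKGYK
KKKYK
After op 3 fill(2,4,Y) [27 cells changed]:
YYYYY
YYYYY
YYYYY
YYYYY
YYGYY
YYYYY
After op 4 paint(2,1,G):
YYYYY
YYYYY
YGYYY
YYYYY
YYGYY
YYYYY
After op 5 paint(0,3,K):
YYYKY
YYYYY
YGYYY
YYYYY
YYGYY
YYYYY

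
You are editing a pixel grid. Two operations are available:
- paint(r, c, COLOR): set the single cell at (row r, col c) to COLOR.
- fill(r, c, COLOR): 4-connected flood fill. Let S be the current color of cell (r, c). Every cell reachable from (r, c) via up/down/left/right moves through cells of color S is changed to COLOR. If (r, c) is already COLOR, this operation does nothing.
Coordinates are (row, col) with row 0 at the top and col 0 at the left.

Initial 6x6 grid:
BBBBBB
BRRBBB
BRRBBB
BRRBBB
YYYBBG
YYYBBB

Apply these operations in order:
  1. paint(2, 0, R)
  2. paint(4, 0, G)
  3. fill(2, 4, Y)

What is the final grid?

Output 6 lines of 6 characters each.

After op 1 paint(2,0,R):
BBBBBB
BRRBBB
RRRBBB
BRRBBB
YYYBBG
YYYBBB
After op 2 paint(4,0,G):
BBBBBB
BRRBBB
RRRBBB
BRRBBB
GYYBBG
YYYBBB
After op 3 fill(2,4,Y) [21 cells changed]:
YYYYYY
YRRYYY
RRRYYY
BRRYYY
GYYYYG
YYYYYY

Answer: YYYYYY
YRRYYY
RRRYYY
BRRYYY
GYYYYG
YYYYYY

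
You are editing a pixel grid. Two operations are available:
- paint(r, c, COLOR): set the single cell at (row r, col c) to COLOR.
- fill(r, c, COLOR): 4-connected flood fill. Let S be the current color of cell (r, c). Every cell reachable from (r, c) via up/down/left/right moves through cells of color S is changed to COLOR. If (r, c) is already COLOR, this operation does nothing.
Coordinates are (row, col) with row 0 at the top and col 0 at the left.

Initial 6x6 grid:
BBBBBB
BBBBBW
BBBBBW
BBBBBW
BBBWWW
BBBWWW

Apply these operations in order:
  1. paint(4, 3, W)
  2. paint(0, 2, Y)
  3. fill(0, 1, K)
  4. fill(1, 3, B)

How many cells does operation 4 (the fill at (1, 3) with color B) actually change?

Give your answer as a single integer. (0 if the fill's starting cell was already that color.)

Answer: 26

Derivation:
After op 1 paint(4,3,W):
BBBBBB
BBBBBW
BBBBBW
BBBBBW
BBBWWW
BBBWWW
After op 2 paint(0,2,Y):
BBYBBB
BBBBBW
BBBBBW
BBBBBW
BBBWWW
BBBWWW
After op 3 fill(0,1,K) [26 cells changed]:
KKYKKK
KKKKKW
KKKKKW
KKKKKW
KKKWWW
KKKWWW
After op 4 fill(1,3,B) [26 cells changed]:
BBYBBB
BBBBBW
BBBBBW
BBBBBW
BBBWWW
BBBWWW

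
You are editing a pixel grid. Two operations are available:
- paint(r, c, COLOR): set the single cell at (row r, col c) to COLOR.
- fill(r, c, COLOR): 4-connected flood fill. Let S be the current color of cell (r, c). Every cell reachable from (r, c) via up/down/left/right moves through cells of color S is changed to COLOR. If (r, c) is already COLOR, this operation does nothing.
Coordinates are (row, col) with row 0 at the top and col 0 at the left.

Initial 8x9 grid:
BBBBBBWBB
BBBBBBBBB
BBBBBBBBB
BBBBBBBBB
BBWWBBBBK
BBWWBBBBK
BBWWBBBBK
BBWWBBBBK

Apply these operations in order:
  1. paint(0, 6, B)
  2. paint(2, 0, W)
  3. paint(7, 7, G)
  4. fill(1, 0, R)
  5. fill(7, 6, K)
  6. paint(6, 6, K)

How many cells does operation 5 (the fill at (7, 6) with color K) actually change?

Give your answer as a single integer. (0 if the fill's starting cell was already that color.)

After op 1 paint(0,6,B):
BBBBBBBBB
BBBBBBBBB
BBBBBBBBB
BBBBBBBBB
BBWWBBBBK
BBWWBBBBK
BBWWBBBBK
BBWWBBBBK
After op 2 paint(2,0,W):
BBBBBBBBB
BBBBBBBBB
WBBBBBBBB
BBBBBBBBB
BBWWBBBBK
BBWWBBBBK
BBWWBBBBK
BBWWBBBBK
After op 3 paint(7,7,G):
BBBBBBBBB
BBBBBBBBB
WBBBBBBBB
BBBBBBBBB
BBWWBBBBK
BBWWBBBBK
BBWWBBBBK
BBWWBBBGK
After op 4 fill(1,0,R) [58 cells changed]:
RRRRRRRRR
RRRRRRRRR
WRRRRRRRR
RRRRRRRRR
RRWWRRRRK
RRWWRRRRK
RRWWRRRRK
RRWWRRRGK
After op 5 fill(7,6,K) [58 cells changed]:
KKKKKKKKK
KKKKKKKKK
WKKKKKKKK
KKKKKKKKK
KKWWKKKKK
KKWWKKKKK
KKWWKKKKK
KKWWKKKGK

Answer: 58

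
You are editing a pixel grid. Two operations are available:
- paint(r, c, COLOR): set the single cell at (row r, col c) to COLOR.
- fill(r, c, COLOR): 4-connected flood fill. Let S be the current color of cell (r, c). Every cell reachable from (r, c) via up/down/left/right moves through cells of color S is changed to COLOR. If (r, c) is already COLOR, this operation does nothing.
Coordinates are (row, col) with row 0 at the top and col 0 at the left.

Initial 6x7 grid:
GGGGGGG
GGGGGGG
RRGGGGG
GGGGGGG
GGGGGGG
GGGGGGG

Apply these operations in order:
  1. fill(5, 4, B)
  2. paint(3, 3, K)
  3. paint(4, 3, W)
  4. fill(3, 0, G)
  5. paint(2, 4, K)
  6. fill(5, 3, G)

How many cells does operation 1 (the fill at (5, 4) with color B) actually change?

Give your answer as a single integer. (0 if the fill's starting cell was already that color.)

Answer: 40

Derivation:
After op 1 fill(5,4,B) [40 cells changed]:
BBBBBBB
BBBBBBB
RRBBBBB
BBBBBBB
BBBBBBB
BBBBBBB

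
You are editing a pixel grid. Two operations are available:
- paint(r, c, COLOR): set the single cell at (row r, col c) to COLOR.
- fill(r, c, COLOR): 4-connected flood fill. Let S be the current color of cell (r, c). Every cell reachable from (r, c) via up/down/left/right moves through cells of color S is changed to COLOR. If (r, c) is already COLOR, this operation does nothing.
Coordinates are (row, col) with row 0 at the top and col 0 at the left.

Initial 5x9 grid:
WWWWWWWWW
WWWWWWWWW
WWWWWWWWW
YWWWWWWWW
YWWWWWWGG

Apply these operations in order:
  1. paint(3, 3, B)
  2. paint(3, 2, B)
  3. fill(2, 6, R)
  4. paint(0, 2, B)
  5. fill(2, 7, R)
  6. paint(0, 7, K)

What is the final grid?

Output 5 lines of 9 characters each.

After op 1 paint(3,3,B):
WWWWWWWWW
WWWWWWWWW
WWWWWWWWW
YWWBWWWWW
YWWWWWWGG
After op 2 paint(3,2,B):
WWWWWWWWW
WWWWWWWWW
WWWWWWWWW
YWBBWWWWW
YWWWWWWGG
After op 3 fill(2,6,R) [39 cells changed]:
RRRRRRRRR
RRRRRRRRR
RRRRRRRRR
YRBBRRRRR
YRRRRRRGG
After op 4 paint(0,2,B):
RRBRRRRRR
RRRRRRRRR
RRRRRRRRR
YRBBRRRRR
YRRRRRRGG
After op 5 fill(2,7,R) [0 cells changed]:
RRBRRRRRR
RRRRRRRRR
RRRRRRRRR
YRBBRRRRR
YRRRRRRGG
After op 6 paint(0,7,K):
RRBRRRRKR
RRRRRRRRR
RRRRRRRRR
YRBBRRRRR
YRRRRRRGG

Answer: RRBRRRRKR
RRRRRRRRR
RRRRRRRRR
YRBBRRRRR
YRRRRRRGG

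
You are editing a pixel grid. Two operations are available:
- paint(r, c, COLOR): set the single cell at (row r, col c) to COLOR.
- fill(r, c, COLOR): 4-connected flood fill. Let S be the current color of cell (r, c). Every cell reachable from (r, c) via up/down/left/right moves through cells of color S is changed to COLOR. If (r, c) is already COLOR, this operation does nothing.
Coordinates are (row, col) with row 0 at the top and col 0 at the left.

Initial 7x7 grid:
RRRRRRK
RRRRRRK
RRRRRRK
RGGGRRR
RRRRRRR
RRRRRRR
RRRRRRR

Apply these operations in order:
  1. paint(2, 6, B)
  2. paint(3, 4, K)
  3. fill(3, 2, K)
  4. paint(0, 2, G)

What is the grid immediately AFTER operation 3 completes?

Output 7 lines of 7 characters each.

After op 1 paint(2,6,B):
RRRRRRK
RRRRRRK
RRRRRRB
RGGGRRR
RRRRRRR
RRRRRRR
RRRRRRR
After op 2 paint(3,4,K):
RRRRRRK
RRRRRRK
RRRRRRB
RGGGKRR
RRRRRRR
RRRRRRR
RRRRRRR
After op 3 fill(3,2,K) [3 cells changed]:
RRRRRRK
RRRRRRK
RRRRRRB
RKKKKRR
RRRRRRR
RRRRRRR
RRRRRRR

Answer: RRRRRRK
RRRRRRK
RRRRRRB
RKKKKRR
RRRRRRR
RRRRRRR
RRRRRRR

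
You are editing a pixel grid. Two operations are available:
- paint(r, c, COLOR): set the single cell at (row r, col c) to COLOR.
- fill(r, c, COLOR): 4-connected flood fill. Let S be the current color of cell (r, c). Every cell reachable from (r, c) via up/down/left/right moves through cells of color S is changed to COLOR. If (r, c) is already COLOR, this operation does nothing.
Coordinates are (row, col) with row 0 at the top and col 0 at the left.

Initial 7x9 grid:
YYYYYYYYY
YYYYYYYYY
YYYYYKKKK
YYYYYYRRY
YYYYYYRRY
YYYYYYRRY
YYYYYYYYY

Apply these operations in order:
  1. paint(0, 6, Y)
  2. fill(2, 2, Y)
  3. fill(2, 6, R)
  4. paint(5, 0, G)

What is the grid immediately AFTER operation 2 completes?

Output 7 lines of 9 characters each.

After op 1 paint(0,6,Y):
YYYYYYYYY
YYYYYYYYY
YYYYYKKKK
YYYYYYRRY
YYYYYYRRY
YYYYYYRRY
YYYYYYYYY
After op 2 fill(2,2,Y) [0 cells changed]:
YYYYYYYYY
YYYYYYYYY
YYYYYKKKK
YYYYYYRRY
YYYYYYRRY
YYYYYYRRY
YYYYYYYYY

Answer: YYYYYYYYY
YYYYYYYYY
YYYYYKKKK
YYYYYYRRY
YYYYYYRRY
YYYYYYRRY
YYYYYYYYY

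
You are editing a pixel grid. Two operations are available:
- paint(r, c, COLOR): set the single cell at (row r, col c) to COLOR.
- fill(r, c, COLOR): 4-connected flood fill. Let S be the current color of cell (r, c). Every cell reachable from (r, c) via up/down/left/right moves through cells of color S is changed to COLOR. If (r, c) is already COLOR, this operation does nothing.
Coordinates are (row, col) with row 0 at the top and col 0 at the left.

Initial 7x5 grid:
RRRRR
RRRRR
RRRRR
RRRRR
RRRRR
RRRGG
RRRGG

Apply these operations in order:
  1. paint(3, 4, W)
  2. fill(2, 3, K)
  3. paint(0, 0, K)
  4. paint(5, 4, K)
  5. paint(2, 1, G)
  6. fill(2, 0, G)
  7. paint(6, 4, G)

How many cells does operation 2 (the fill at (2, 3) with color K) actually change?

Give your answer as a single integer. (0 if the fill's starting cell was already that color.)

After op 1 paint(3,4,W):
RRRRR
RRRRR
RRRRR
RRRRW
RRRRR
RRRGG
RRRGG
After op 2 fill(2,3,K) [30 cells changed]:
KKKKK
KKKKK
KKKKK
KKKKW
KKKKK
KKKGG
KKKGG

Answer: 30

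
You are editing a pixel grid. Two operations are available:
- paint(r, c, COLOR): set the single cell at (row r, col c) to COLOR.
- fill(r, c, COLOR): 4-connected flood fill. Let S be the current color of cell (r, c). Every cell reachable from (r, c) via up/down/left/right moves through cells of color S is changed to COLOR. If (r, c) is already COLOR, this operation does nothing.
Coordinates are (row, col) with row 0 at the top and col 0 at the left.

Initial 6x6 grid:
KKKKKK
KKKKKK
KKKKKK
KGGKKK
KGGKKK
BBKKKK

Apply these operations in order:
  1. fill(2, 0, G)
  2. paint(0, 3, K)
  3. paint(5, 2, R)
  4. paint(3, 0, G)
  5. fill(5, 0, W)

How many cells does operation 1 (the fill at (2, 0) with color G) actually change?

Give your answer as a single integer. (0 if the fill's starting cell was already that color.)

Answer: 30

Derivation:
After op 1 fill(2,0,G) [30 cells changed]:
GGGGGG
GGGGGG
GGGGGG
GGGGGG
GGGGGG
BBGGGG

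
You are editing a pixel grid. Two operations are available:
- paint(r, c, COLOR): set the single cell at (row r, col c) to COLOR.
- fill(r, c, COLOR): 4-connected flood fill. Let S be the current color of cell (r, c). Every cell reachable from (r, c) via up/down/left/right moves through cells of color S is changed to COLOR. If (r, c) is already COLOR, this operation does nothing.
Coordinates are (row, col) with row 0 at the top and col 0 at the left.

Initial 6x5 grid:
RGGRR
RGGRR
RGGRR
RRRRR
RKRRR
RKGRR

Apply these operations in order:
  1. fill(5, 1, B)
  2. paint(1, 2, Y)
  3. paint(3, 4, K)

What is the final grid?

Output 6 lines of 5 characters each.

After op 1 fill(5,1,B) [2 cells changed]:
RGGRR
RGGRR
RGGRR
RRRRR
RBRRR
RBGRR
After op 2 paint(1,2,Y):
RGGRR
RGYRR
RGGRR
RRRRR
RBRRR
RBGRR
After op 3 paint(3,4,K):
RGGRR
RGYRR
RGGRR
RRRRK
RBRRR
RBGRR

Answer: RGGRR
RGYRR
RGGRR
RRRRK
RBRRR
RBGRR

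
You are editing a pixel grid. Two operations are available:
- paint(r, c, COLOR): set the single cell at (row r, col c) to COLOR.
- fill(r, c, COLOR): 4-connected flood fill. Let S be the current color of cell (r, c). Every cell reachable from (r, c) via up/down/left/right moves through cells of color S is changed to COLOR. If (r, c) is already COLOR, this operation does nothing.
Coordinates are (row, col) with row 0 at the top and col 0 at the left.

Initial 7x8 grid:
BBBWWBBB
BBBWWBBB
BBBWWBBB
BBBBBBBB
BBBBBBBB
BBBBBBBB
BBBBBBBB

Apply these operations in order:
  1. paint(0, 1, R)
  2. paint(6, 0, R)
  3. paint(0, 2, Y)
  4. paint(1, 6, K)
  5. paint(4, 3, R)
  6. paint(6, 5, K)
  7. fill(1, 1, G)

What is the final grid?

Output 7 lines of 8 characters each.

After op 1 paint(0,1,R):
BRBWWBBB
BBBWWBBB
BBBWWBBB
BBBBBBBB
BBBBBBBB
BBBBBBBB
BBBBBBBB
After op 2 paint(6,0,R):
BRBWWBBB
BBBWWBBB
BBBWWBBB
BBBBBBBB
BBBBBBBB
BBBBBBBB
RBBBBBBB
After op 3 paint(0,2,Y):
BRYWWBBB
BBBWWBBB
BBBWWBBB
BBBBBBBB
BBBBBBBB
BBBBBBBB
RBBBBBBB
After op 4 paint(1,6,K):
BRYWWBBB
BBBWWBKB
BBBWWBBB
BBBBBBBB
BBBBBBBB
BBBBBBBB
RBBBBBBB
After op 5 paint(4,3,R):
BRYWWBBB
BBBWWBKB
BBBWWBBB
BBBBBBBB
BBBRBBBB
BBBBBBBB
RBBBBBBB
After op 6 paint(6,5,K):
BRYWWBBB
BBBWWBKB
BBBWWBBB
BBBBBBBB
BBBRBBBB
BBBBBBBB
RBBBBKBB
After op 7 fill(1,1,G) [44 cells changed]:
GRYWWGGG
GGGWWGKG
GGGWWGGG
GGGGGGGG
GGGRGGGG
GGGGGGGG
RGGGGKGG

Answer: GRYWWGGG
GGGWWGKG
GGGWWGGG
GGGGGGGG
GGGRGGGG
GGGGGGGG
RGGGGKGG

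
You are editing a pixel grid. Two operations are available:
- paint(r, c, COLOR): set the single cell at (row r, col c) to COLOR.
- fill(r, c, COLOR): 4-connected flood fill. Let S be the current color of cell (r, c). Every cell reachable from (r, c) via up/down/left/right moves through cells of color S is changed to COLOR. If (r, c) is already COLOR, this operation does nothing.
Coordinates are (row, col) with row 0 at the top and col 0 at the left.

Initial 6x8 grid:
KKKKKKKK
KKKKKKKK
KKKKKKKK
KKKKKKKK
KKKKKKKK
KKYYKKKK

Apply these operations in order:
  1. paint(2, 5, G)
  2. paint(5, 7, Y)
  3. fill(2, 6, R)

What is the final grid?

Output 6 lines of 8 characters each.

Answer: RRRRRRRR
RRRRRRRR
RRRRRGRR
RRRRRRRR
RRRRRRRR
RRYYRRRY

Derivation:
After op 1 paint(2,5,G):
KKKKKKKK
KKKKKKKK
KKKKKGKK
KKKKKKKK
KKKKKKKK
KKYYKKKK
After op 2 paint(5,7,Y):
KKKKKKKK
KKKKKKKK
KKKKKGKK
KKKKKKKK
KKKKKKKK
KKYYKKKY
After op 3 fill(2,6,R) [44 cells changed]:
RRRRRRRR
RRRRRRRR
RRRRRGRR
RRRRRRRR
RRRRRRRR
RRYYRRRY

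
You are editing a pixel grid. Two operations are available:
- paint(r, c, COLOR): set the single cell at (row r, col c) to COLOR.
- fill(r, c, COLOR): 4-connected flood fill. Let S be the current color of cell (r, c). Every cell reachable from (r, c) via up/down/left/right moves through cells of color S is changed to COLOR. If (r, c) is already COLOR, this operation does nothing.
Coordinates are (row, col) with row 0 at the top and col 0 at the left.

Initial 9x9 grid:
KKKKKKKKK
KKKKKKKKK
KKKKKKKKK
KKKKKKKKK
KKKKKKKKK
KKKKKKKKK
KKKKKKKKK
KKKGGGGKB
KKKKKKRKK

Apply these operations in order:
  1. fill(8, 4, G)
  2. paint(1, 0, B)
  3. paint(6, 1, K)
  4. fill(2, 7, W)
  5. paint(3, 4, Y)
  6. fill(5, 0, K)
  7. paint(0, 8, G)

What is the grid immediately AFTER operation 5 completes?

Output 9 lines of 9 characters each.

Answer: WWWWWWWWW
BWWWWWWWW
WWWWWWWWW
WWWWYWWWW
WWWWWWWWW
WWWWWWWWW
WKWWWWWWW
WWWWWWWWB
WWWWWWRWW

Derivation:
After op 1 fill(8,4,G) [75 cells changed]:
GGGGGGGGG
GGGGGGGGG
GGGGGGGGG
GGGGGGGGG
GGGGGGGGG
GGGGGGGGG
GGGGGGGGG
GGGGGGGGB
GGGGGGRGG
After op 2 paint(1,0,B):
GGGGGGGGG
BGGGGGGGG
GGGGGGGGG
GGGGGGGGG
GGGGGGGGG
GGGGGGGGG
GGGGGGGGG
GGGGGGGGB
GGGGGGRGG
After op 3 paint(6,1,K):
GGGGGGGGG
BGGGGGGGG
GGGGGGGGG
GGGGGGGGG
GGGGGGGGG
GGGGGGGGG
GKGGGGGGG
GGGGGGGGB
GGGGGGRGG
After op 4 fill(2,7,W) [77 cells changed]:
WWWWWWWWW
BWWWWWWWW
WWWWWWWWW
WWWWWWWWW
WWWWWWWWW
WWWWWWWWW
WKWWWWWWW
WWWWWWWWB
WWWWWWRWW
After op 5 paint(3,4,Y):
WWWWWWWWW
BWWWWWWWW
WWWWWWWWW
WWWWYWWWW
WWWWWWWWW
WWWWWWWWW
WKWWWWWWW
WWWWWWWWB
WWWWWWRWW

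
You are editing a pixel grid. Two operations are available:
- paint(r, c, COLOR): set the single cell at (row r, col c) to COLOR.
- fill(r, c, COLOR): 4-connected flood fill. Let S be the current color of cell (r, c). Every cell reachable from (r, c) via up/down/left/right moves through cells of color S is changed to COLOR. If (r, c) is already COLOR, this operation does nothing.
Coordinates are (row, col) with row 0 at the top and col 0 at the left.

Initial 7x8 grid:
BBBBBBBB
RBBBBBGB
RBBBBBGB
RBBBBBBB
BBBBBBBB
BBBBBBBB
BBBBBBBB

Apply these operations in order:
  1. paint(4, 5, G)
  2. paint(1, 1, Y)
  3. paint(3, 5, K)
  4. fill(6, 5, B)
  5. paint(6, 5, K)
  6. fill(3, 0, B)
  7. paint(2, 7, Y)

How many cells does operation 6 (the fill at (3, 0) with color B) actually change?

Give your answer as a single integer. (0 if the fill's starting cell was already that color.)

After op 1 paint(4,5,G):
BBBBBBBB
RBBBBBGB
RBBBBBGB
RBBBBBBB
BBBBBGBB
BBBBBBBB
BBBBBBBB
After op 2 paint(1,1,Y):
BBBBBBBB
RYBBBBGB
RBBBBBGB
RBBBBBBB
BBBBBGBB
BBBBBBBB
BBBBBBBB
After op 3 paint(3,5,K):
BBBBBBBB
RYBBBBGB
RBBBBBGB
RBBBBKBB
BBBBBGBB
BBBBBBBB
BBBBBBBB
After op 4 fill(6,5,B) [0 cells changed]:
BBBBBBBB
RYBBBBGB
RBBBBBGB
RBBBBKBB
BBBBBGBB
BBBBBBBB
BBBBBBBB
After op 5 paint(6,5,K):
BBBBBBBB
RYBBBBGB
RBBBBBGB
RBBBBKBB
BBBBBGBB
BBBBBBBB
BBBBBKBB
After op 6 fill(3,0,B) [3 cells changed]:
BBBBBBBB
BYBBBBGB
BBBBBBGB
BBBBBKBB
BBBBBGBB
BBBBBBBB
BBBBBKBB

Answer: 3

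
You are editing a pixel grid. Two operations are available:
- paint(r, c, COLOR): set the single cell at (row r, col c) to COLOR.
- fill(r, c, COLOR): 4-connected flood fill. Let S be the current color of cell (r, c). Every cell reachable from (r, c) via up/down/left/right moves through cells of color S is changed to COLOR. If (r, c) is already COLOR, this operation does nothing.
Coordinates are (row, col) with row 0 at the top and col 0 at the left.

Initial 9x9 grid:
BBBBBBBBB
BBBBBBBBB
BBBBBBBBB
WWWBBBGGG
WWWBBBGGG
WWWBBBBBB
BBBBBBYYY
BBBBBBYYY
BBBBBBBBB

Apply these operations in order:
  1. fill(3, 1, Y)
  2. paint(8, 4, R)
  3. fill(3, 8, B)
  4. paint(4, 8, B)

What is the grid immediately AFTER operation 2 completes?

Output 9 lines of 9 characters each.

Answer: BBBBBBBBB
BBBBBBBBB
BBBBBBBBB
YYYBBBGGG
YYYBBBGGG
YYYBBBBBB
BBBBBBYYY
BBBBBBYYY
BBBBRBBBB

Derivation:
After op 1 fill(3,1,Y) [9 cells changed]:
BBBBBBBBB
BBBBBBBBB
BBBBBBBBB
YYYBBBGGG
YYYBBBGGG
YYYBBBBBB
BBBBBBYYY
BBBBBBYYY
BBBBBBBBB
After op 2 paint(8,4,R):
BBBBBBBBB
BBBBBBBBB
BBBBBBBBB
YYYBBBGGG
YYYBBBGGG
YYYBBBBBB
BBBBBBYYY
BBBBBBYYY
BBBBRBBBB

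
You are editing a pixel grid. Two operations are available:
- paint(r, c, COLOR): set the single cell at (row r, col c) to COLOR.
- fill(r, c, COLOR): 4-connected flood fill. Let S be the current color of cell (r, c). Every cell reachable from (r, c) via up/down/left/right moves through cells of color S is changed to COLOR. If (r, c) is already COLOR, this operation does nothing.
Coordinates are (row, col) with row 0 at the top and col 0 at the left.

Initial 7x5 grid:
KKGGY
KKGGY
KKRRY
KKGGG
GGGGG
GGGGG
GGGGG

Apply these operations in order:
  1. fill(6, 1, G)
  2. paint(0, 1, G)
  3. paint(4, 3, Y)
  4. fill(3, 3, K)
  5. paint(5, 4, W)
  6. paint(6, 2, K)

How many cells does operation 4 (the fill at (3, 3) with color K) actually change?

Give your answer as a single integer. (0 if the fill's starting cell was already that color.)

Answer: 17

Derivation:
After op 1 fill(6,1,G) [0 cells changed]:
KKGGY
KKGGY
KKRRY
KKGGG
GGGGG
GGGGG
GGGGG
After op 2 paint(0,1,G):
KGGGY
KKGGY
KKRRY
KKGGG
GGGGG
GGGGG
GGGGG
After op 3 paint(4,3,Y):
KGGGY
KKGGY
KKRRY
KKGGG
GGGYG
GGGGG
GGGGG
After op 4 fill(3,3,K) [17 cells changed]:
KGGGY
KKGGY
KKRRY
KKKKK
KKKYK
KKKKK
KKKKK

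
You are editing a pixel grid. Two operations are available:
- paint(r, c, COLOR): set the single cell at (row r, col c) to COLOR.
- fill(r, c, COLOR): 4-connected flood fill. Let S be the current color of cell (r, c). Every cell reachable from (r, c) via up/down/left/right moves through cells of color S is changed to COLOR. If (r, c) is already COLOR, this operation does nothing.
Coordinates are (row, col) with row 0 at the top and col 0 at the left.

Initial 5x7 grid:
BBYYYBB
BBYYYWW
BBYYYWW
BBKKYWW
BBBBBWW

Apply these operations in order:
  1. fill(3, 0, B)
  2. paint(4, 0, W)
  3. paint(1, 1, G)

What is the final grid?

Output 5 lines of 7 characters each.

Answer: BBYYYBB
BGYYYWW
BBYYYWW
BBKKYWW
WBBBBWW

Derivation:
After op 1 fill(3,0,B) [0 cells changed]:
BBYYYBB
BBYYYWW
BBYYYWW
BBKKYWW
BBBBBWW
After op 2 paint(4,0,W):
BBYYYBB
BBYYYWW
BBYYYWW
BBKKYWW
WBBBBWW
After op 3 paint(1,1,G):
BBYYYBB
BGYYYWW
BBYYYWW
BBKKYWW
WBBBBWW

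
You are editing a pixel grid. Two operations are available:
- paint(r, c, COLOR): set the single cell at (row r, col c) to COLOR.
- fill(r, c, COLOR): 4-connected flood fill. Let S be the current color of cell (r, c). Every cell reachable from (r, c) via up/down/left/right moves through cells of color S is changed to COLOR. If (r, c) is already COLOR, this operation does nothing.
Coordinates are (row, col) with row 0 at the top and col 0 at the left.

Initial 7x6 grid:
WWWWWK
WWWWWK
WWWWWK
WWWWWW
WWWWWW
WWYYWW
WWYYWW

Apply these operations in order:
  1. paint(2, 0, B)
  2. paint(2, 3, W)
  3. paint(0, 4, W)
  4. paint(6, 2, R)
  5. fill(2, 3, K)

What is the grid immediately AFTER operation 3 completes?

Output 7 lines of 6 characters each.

Answer: WWWWWK
WWWWWK
BWWWWK
WWWWWW
WWWWWW
WWYYWW
WWYYWW

Derivation:
After op 1 paint(2,0,B):
WWWWWK
WWWWWK
BWWWWK
WWWWWW
WWWWWW
WWYYWW
WWYYWW
After op 2 paint(2,3,W):
WWWWWK
WWWWWK
BWWWWK
WWWWWW
WWWWWW
WWYYWW
WWYYWW
After op 3 paint(0,4,W):
WWWWWK
WWWWWK
BWWWWK
WWWWWW
WWWWWW
WWYYWW
WWYYWW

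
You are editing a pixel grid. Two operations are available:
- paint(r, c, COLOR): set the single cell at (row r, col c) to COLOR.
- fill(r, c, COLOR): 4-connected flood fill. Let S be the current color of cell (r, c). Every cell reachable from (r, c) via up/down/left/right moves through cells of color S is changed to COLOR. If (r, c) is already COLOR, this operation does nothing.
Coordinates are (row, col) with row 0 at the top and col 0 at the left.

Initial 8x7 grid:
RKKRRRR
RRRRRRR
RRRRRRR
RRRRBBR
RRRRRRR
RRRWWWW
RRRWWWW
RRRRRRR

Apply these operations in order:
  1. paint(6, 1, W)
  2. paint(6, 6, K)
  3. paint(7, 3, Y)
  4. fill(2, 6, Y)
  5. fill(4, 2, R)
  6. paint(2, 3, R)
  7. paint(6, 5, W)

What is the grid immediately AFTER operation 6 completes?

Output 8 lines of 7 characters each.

After op 1 paint(6,1,W):
RKKRRRR
RRRRRRR
RRRRRRR
RRRRBBR
RRRRRRR
RRRWWWW
RWRWWWW
RRRRRRR
After op 2 paint(6,6,K):
RKKRRRR
RRRRRRR
RRRRRRR
RRRRBBR
RRRRRRR
RRRWWWW
RWRWWWK
RRRRRRR
After op 3 paint(7,3,Y):
RKKRRRR
RRRRRRR
RRRRRRR
RRRRBBR
RRRRRRR
RRRWWWW
RWRWWWK
RRRYRRR
After op 4 fill(2,6,Y) [39 cells changed]:
YKKYYYY
YYYYYYY
YYYYYYY
YYYYBBY
YYYYYYY
YYYWWWW
YWYWWWK
YYYYRRR
After op 5 fill(4,2,R) [40 cells changed]:
RKKRRRR
RRRRRRR
RRRRRRR
RRRRBBR
RRRRRRR
RRRWWWW
RWRWWWK
RRRRRRR
After op 6 paint(2,3,R):
RKKRRRR
RRRRRRR
RRRRRRR
RRRRBBR
RRRRRRR
RRRWWWW
RWRWWWK
RRRRRRR

Answer: RKKRRRR
RRRRRRR
RRRRRRR
RRRRBBR
RRRRRRR
RRRWWWW
RWRWWWK
RRRRRRR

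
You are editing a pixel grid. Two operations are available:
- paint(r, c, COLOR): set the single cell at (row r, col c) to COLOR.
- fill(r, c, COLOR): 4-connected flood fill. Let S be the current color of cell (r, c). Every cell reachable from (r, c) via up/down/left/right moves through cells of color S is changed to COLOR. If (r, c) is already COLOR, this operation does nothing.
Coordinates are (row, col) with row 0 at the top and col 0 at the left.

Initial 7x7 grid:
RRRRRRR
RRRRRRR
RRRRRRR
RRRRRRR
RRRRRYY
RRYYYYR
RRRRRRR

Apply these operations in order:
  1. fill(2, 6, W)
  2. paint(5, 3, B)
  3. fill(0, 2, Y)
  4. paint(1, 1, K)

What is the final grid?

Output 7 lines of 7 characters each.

Answer: YYYYYYY
YKYYYYY
YYYYYYY
YYYYYYY
YYYYYYY
YYYBYYY
YYYYYYY

Derivation:
After op 1 fill(2,6,W) [43 cells changed]:
WWWWWWW
WWWWWWW
WWWWWWW
WWWWWWW
WWWWWYY
WWYYYYW
WWWWWWW
After op 2 paint(5,3,B):
WWWWWWW
WWWWWWW
WWWWWWW
WWWWWWW
WWWWWYY
WWYBYYW
WWWWWWW
After op 3 fill(0,2,Y) [43 cells changed]:
YYYYYYY
YYYYYYY
YYYYYYY
YYYYYYY
YYYYYYY
YYYBYYY
YYYYYYY
After op 4 paint(1,1,K):
YYYYYYY
YKYYYYY
YYYYYYY
YYYYYYY
YYYYYYY
YYYBYYY
YYYYYYY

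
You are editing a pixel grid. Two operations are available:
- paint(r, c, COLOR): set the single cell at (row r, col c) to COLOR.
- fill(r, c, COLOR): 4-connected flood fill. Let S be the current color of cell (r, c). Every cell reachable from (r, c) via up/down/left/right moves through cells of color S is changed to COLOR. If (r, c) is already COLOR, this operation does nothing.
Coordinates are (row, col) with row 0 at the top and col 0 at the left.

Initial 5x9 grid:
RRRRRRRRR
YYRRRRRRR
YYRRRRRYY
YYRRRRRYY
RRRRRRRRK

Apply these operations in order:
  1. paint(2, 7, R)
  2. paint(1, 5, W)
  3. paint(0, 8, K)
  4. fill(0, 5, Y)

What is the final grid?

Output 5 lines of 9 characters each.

Answer: YYYYYYYYK
YYYYYWYYY
YYYYYYYYY
YYYYYYYYY
YYYYYYYYK

Derivation:
After op 1 paint(2,7,R):
RRRRRRRRR
YYRRRRRRR
YYRRRRRRY
YYRRRRRYY
RRRRRRRRK
After op 2 paint(1,5,W):
RRRRRRRRR
YYRRRWRRR
YYRRRRRRY
YYRRRRRYY
RRRRRRRRK
After op 3 paint(0,8,K):
RRRRRRRRK
YYRRRWRRR
YYRRRRRRY
YYRRRRRYY
RRRRRRRRK
After op 4 fill(0,5,Y) [33 cells changed]:
YYYYYYYYK
YYYYYWYYY
YYYYYYYYY
YYYYYYYYY
YYYYYYYYK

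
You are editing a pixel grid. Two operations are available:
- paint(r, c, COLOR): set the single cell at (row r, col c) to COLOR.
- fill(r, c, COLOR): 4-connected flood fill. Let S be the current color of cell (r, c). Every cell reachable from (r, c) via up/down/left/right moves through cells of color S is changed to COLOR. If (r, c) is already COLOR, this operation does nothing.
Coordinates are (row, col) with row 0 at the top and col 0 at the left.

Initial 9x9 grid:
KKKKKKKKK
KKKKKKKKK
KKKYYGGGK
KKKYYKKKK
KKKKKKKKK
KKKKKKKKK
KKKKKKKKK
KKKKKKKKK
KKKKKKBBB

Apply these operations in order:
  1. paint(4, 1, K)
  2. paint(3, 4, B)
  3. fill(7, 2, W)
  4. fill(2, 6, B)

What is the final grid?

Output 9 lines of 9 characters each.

Answer: WWWWWWWWW
WWWWWWWWW
WWWYYBBBW
WWWYBWWWW
WWWWWWWWW
WWWWWWWWW
WWWWWWWWW
WWWWWWWWW
WWWWWWBBB

Derivation:
After op 1 paint(4,1,K):
KKKKKKKKK
KKKKKKKKK
KKKYYGGGK
KKKYYKKKK
KKKKKKKKK
KKKKKKKKK
KKKKKKKKK
KKKKKKKKK
KKKKKKBBB
After op 2 paint(3,4,B):
KKKKKKKKK
KKKKKKKKK
KKKYYGGGK
KKKYBKKKK
KKKKKKKKK
KKKKKKKKK
KKKKKKKKK
KKKKKKKKK
KKKKKKBBB
After op 3 fill(7,2,W) [71 cells changed]:
WWWWWWWWW
WWWWWWWWW
WWWYYGGGW
WWWYBWWWW
WWWWWWWWW
WWWWWWWWW
WWWWWWWWW
WWWWWWWWW
WWWWWWBBB
After op 4 fill(2,6,B) [3 cells changed]:
WWWWWWWWW
WWWWWWWWW
WWWYYBBBW
WWWYBWWWW
WWWWWWWWW
WWWWWWWWW
WWWWWWWWW
WWWWWWWWW
WWWWWWBBB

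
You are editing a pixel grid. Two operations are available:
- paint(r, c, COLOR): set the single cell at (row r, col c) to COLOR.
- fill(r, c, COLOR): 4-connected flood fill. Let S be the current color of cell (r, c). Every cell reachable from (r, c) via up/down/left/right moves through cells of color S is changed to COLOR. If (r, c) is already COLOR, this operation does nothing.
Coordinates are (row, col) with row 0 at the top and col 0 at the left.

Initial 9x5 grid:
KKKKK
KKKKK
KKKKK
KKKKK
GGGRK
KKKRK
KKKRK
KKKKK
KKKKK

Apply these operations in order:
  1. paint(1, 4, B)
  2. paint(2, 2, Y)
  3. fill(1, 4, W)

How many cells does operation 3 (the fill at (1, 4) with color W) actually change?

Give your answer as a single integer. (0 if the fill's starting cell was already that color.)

Answer: 1

Derivation:
After op 1 paint(1,4,B):
KKKKK
KKKKB
KKKKK
KKKKK
GGGRK
KKKRK
KKKRK
KKKKK
KKKKK
After op 2 paint(2,2,Y):
KKKKK
KKKKB
KKYKK
KKKKK
GGGRK
KKKRK
KKKRK
KKKKK
KKKKK
After op 3 fill(1,4,W) [1 cells changed]:
KKKKK
KKKKW
KKYKK
KKKKK
GGGRK
KKKRK
KKKRK
KKKKK
KKKKK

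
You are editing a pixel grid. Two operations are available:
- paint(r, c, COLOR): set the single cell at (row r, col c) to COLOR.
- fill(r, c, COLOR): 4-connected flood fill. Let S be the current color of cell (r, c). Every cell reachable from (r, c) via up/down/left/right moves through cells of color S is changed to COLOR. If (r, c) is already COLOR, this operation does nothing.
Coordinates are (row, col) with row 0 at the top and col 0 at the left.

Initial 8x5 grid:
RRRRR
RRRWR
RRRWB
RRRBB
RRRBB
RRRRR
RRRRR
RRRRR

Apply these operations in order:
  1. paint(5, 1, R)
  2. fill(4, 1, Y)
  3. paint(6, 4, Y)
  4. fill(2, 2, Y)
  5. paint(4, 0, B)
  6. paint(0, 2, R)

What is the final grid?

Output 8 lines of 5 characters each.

After op 1 paint(5,1,R):
RRRRR
RRRWR
RRRWB
RRRBB
RRRBB
RRRRR
RRRRR
RRRRR
After op 2 fill(4,1,Y) [33 cells changed]:
YYYYY
YYYWY
YYYWB
YYYBB
YYYBB
YYYYY
YYYYY
YYYYY
After op 3 paint(6,4,Y):
YYYYY
YYYWY
YYYWB
YYYBB
YYYBB
YYYYY
YYYYY
YYYYY
After op 4 fill(2,2,Y) [0 cells changed]:
YYYYY
YYYWY
YYYWB
YYYBB
YYYBB
YYYYY
YYYYY
YYYYY
After op 5 paint(4,0,B):
YYYYY
YYYWY
YYYWB
YYYBB
BYYBB
YYYYY
YYYYY
YYYYY
After op 6 paint(0,2,R):
YYRYY
YYYWY
YYYWB
YYYBB
BYYBB
YYYYY
YYYYY
YYYYY

Answer: YYRYY
YYYWY
YYYWB
YYYBB
BYYBB
YYYYY
YYYYY
YYYYY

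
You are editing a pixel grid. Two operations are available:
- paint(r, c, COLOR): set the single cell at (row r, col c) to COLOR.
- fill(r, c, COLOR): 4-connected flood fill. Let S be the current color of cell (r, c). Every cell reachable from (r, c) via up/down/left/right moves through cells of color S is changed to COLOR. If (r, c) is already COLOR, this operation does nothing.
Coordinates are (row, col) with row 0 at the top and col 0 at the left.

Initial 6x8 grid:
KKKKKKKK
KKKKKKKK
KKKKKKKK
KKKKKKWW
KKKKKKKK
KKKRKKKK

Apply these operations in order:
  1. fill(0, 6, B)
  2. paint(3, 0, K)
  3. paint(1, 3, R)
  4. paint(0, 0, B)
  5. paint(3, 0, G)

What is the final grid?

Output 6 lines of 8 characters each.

Answer: BBBBBBBB
BBBRBBBB
BBBBBBBB
GBBBBBWW
BBBBBBBB
BBBRBBBB

Derivation:
After op 1 fill(0,6,B) [45 cells changed]:
BBBBBBBB
BBBBBBBB
BBBBBBBB
BBBBBBWW
BBBBBBBB
BBBRBBBB
After op 2 paint(3,0,K):
BBBBBBBB
BBBBBBBB
BBBBBBBB
KBBBBBWW
BBBBBBBB
BBBRBBBB
After op 3 paint(1,3,R):
BBBBBBBB
BBBRBBBB
BBBBBBBB
KBBBBBWW
BBBBBBBB
BBBRBBBB
After op 4 paint(0,0,B):
BBBBBBBB
BBBRBBBB
BBBBBBBB
KBBBBBWW
BBBBBBBB
BBBRBBBB
After op 5 paint(3,0,G):
BBBBBBBB
BBBRBBBB
BBBBBBBB
GBBBBBWW
BBBBBBBB
BBBRBBBB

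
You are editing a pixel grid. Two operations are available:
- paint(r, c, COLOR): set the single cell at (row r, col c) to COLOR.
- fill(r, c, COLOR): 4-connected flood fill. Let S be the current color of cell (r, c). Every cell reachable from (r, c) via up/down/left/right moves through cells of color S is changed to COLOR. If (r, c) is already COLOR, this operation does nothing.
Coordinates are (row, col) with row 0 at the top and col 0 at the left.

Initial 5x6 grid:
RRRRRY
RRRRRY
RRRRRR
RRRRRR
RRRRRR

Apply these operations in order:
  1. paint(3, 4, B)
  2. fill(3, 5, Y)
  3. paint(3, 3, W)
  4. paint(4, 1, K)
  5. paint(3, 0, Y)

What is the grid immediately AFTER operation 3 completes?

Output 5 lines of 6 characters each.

After op 1 paint(3,4,B):
RRRRRY
RRRRRY
RRRRRR
RRRRBR
RRRRRR
After op 2 fill(3,5,Y) [27 cells changed]:
YYYYYY
YYYYYY
YYYYYY
YYYYBY
YYYYYY
After op 3 paint(3,3,W):
YYYYYY
YYYYYY
YYYYYY
YYYWBY
YYYYYY

Answer: YYYYYY
YYYYYY
YYYYYY
YYYWBY
YYYYYY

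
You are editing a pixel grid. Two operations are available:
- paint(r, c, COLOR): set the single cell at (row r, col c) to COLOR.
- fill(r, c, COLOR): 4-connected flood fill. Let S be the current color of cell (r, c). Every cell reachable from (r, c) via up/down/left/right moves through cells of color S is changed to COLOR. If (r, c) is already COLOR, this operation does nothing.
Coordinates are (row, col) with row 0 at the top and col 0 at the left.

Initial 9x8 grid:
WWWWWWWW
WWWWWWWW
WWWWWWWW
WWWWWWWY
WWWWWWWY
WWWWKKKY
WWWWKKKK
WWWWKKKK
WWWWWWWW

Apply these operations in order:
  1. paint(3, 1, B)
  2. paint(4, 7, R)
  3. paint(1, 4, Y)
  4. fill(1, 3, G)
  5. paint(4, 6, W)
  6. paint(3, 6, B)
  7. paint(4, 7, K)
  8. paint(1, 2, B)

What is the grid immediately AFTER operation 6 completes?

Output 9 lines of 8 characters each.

After op 1 paint(3,1,B):
WWWWWWWW
WWWWWWWW
WWWWWWWW
WBWWWWWY
WWWWWWWY
WWWWKKKY
WWWWKKKK
WWWWKKKK
WWWWWWWW
After op 2 paint(4,7,R):
WWWWWWWW
WWWWWWWW
WWWWWWWW
WBWWWWWY
WWWWWWWR
WWWWKKKY
WWWWKKKK
WWWWKKKK
WWWWWWWW
After op 3 paint(1,4,Y):
WWWWWWWW
WWWWYWWW
WWWWWWWW
WBWWWWWY
WWWWWWWR
WWWWKKKY
WWWWKKKK
WWWWKKKK
WWWWWWWW
After op 4 fill(1,3,G) [56 cells changed]:
GGGGGGGG
GGGGYGGG
GGGGGGGG
GBGGGGGY
GGGGGGGR
GGGGKKKY
GGGGKKKK
GGGGKKKK
GGGGGGGG
After op 5 paint(4,6,W):
GGGGGGGG
GGGGYGGG
GGGGGGGG
GBGGGGGY
GGGGGGWR
GGGGKKKY
GGGGKKKK
GGGGKKKK
GGGGGGGG
After op 6 paint(3,6,B):
GGGGGGGG
GGGGYGGG
GGGGGGGG
GBGGGGBY
GGGGGGWR
GGGGKKKY
GGGGKKKK
GGGGKKKK
GGGGGGGG

Answer: GGGGGGGG
GGGGYGGG
GGGGGGGG
GBGGGGBY
GGGGGGWR
GGGGKKKY
GGGGKKKK
GGGGKKKK
GGGGGGGG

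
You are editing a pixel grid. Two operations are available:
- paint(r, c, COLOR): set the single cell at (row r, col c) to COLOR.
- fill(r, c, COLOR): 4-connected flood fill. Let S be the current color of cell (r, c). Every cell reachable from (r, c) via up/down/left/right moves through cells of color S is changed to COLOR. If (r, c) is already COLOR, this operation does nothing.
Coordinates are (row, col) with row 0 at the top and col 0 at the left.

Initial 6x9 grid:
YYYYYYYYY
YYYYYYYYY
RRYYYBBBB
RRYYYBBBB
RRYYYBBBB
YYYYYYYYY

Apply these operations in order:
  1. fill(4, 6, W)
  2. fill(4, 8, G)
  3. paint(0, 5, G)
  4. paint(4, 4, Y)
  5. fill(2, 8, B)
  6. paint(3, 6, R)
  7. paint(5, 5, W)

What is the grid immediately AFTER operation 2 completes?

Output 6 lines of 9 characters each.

Answer: YYYYYYYYY
YYYYYYYYY
RRYYYGGGG
RRYYYGGGG
RRYYYGGGG
YYYYYYYYY

Derivation:
After op 1 fill(4,6,W) [12 cells changed]:
YYYYYYYYY
YYYYYYYYY
RRYYYWWWW
RRYYYWWWW
RRYYYWWWW
YYYYYYYYY
After op 2 fill(4,8,G) [12 cells changed]:
YYYYYYYYY
YYYYYYYYY
RRYYYGGGG
RRYYYGGGG
RRYYYGGGG
YYYYYYYYY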